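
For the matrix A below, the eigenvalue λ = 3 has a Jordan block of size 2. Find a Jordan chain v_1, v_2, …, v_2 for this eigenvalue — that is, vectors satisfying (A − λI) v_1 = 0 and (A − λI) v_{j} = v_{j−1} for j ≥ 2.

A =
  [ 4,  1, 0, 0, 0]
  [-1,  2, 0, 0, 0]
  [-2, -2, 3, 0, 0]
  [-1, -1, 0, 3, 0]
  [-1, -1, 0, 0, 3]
A Jordan chain for λ = 3 of length 2:
v_1 = (1, -1, -2, -1, -1)ᵀ
v_2 = (1, 0, 0, 0, 0)ᵀ

Let N = A − (3)·I. We want v_2 with N^2 v_2 = 0 but N^1 v_2 ≠ 0; then v_{j-1} := N · v_j for j = 2, …, 2.

Pick v_2 = (1, 0, 0, 0, 0)ᵀ.
Then v_1 = N · v_2 = (1, -1, -2, -1, -1)ᵀ.

Sanity check: (A − (3)·I) v_1 = (0, 0, 0, 0, 0)ᵀ = 0. ✓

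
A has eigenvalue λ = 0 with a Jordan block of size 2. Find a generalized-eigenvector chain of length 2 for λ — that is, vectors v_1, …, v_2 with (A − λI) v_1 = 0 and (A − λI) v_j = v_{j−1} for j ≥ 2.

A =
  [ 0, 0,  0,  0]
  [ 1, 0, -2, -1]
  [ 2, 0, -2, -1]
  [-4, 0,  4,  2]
A Jordan chain for λ = 0 of length 2:
v_1 = (0, 1, 2, -4)ᵀ
v_2 = (1, 0, 0, 0)ᵀ

Let N = A − (0)·I. We want v_2 with N^2 v_2 = 0 but N^1 v_2 ≠ 0; then v_{j-1} := N · v_j for j = 2, …, 2.

Pick v_2 = (1, 0, 0, 0)ᵀ.
Then v_1 = N · v_2 = (0, 1, 2, -4)ᵀ.

Sanity check: (A − (0)·I) v_1 = (0, 0, 0, 0)ᵀ = 0. ✓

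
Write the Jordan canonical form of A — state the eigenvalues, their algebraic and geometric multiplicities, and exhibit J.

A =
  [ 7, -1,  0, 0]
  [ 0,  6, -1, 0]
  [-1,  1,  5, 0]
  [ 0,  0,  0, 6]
J_3(6) ⊕ J_1(6)

The characteristic polynomial is
  det(x·I − A) = x^4 - 24*x^3 + 216*x^2 - 864*x + 1296 = (x - 6)^4

Eigenvalues and multiplicities (the geometric multiplicity of λ is n − rank(A − λI), which equals the number of Jordan blocks for λ):
  λ = 6: algebraic multiplicity = 4, geometric multiplicity = 2

Determining the block sizes for each eigenvalue:
  λ = 6: with am = 4 and gm = 2, the partition is not yet determined (e.g. several partitions of 4 into 2 parts exist). Let N = A − (6)·I. Computing rank(N^1) = 2, rank(N^2) = 1, rank(N^3) = 0; the number of blocks of size ≥ j is rank(N^{j−1}) − rank(N^j), giving [2, 1, 1]. So we have 1 block(s) of size 3, 1 block(s) of size 1 → block sizes [3, 1]

Assembling the blocks gives a Jordan form
J =
  [6, 1, 0, 0]
  [0, 6, 1, 0]
  [0, 0, 6, 0]
  [0, 0, 0, 6]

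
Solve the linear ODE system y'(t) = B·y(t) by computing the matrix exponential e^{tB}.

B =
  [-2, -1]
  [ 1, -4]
e^{tB} =
  [t*exp(-3*t) + exp(-3*t), -t*exp(-3*t)]
  [t*exp(-3*t), -t*exp(-3*t) + exp(-3*t)]

Strategy: write B = P · J · P⁻¹ where J is a Jordan canonical form, so e^{tB} = P · e^{tJ} · P⁻¹, and e^{tJ} can be computed block-by-block.

B has Jordan form
J =
  [-3,  1]
  [ 0, -3]
(up to reordering of blocks).

Per-block formulas:
  For a 2×2 Jordan block J_2(-3): exp(t · J_2(-3)) = e^(-3t)·(I + t·N), where N is the 2×2 nilpotent shift.

After assembling e^{tJ} and conjugating by P, we get:

e^{tB} =
  [t*exp(-3*t) + exp(-3*t), -t*exp(-3*t)]
  [t*exp(-3*t), -t*exp(-3*t) + exp(-3*t)]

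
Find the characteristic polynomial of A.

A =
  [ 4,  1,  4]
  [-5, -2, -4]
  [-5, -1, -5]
x^3 + 3*x^2 + 3*x + 1

Expanding det(x·I − A) (e.g. by cofactor expansion or by noting that A is similar to its Jordan form J, which has the same characteristic polynomial as A) gives
  χ_A(x) = x^3 + 3*x^2 + 3*x + 1
which factors as (x + 1)^3. The eigenvalues (with algebraic multiplicities) are λ = -1 with multiplicity 3.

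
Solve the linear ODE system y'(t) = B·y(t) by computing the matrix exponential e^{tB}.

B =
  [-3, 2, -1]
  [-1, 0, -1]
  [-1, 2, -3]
e^{tB} =
  [-t*exp(-2*t) + exp(-2*t), 2*t*exp(-2*t), -t*exp(-2*t)]
  [-t*exp(-2*t), 2*t*exp(-2*t) + exp(-2*t), -t*exp(-2*t)]
  [-t*exp(-2*t), 2*t*exp(-2*t), -t*exp(-2*t) + exp(-2*t)]

Strategy: write B = P · J · P⁻¹ where J is a Jordan canonical form, so e^{tB} = P · e^{tJ} · P⁻¹, and e^{tJ} can be computed block-by-block.

B has Jordan form
J =
  [-2,  1,  0]
  [ 0, -2,  0]
  [ 0,  0, -2]
(up to reordering of blocks).

Per-block formulas:
  For a 1×1 block at λ = -2: exp(t · [-2]) = [e^(-2t)].
  For a 2×2 Jordan block J_2(-2): exp(t · J_2(-2)) = e^(-2t)·(I + t·N), where N is the 2×2 nilpotent shift.

After assembling e^{tJ} and conjugating by P, we get:

e^{tB} =
  [-t*exp(-2*t) + exp(-2*t), 2*t*exp(-2*t), -t*exp(-2*t)]
  [-t*exp(-2*t), 2*t*exp(-2*t) + exp(-2*t), -t*exp(-2*t)]
  [-t*exp(-2*t), 2*t*exp(-2*t), -t*exp(-2*t) + exp(-2*t)]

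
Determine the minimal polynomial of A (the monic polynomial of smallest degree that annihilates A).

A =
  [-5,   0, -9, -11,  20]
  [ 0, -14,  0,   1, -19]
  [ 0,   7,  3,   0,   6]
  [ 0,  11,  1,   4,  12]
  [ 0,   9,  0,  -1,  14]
x^4 - 7*x^3 - 12*x^2 + 176*x - 320

The characteristic polynomial is χ_A(x) = (x - 4)^3*(x + 5)^2, so the eigenvalues are known. The minimal polynomial is
  m_A(x) = Π_λ (x − λ)^{k_λ}
where k_λ is the size of the *largest* Jordan block for λ (equivalently, the smallest k with (A − λI)^k v = 0 for every generalised eigenvector v of λ).

  λ = -5: largest Jordan block has size 1, contributing (x + 5)
  λ = 4: largest Jordan block has size 3, contributing (x − 4)^3

So m_A(x) = (x - 4)^3*(x + 5) = x^4 - 7*x^3 - 12*x^2 + 176*x - 320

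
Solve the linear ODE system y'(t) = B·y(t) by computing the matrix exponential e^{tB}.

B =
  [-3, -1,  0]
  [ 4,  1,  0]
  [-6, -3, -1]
e^{tB} =
  [-2*t*exp(-t) + exp(-t), -t*exp(-t), 0]
  [4*t*exp(-t), 2*t*exp(-t) + exp(-t), 0]
  [-6*t*exp(-t), -3*t*exp(-t), exp(-t)]

Strategy: write B = P · J · P⁻¹ where J is a Jordan canonical form, so e^{tB} = P · e^{tJ} · P⁻¹, and e^{tJ} can be computed block-by-block.

B has Jordan form
J =
  [-1,  1,  0]
  [ 0, -1,  0]
  [ 0,  0, -1]
(up to reordering of blocks).

Per-block formulas:
  For a 1×1 block at λ = -1: exp(t · [-1]) = [e^(-1t)].
  For a 2×2 Jordan block J_2(-1): exp(t · J_2(-1)) = e^(-1t)·(I + t·N), where N is the 2×2 nilpotent shift.

After assembling e^{tJ} and conjugating by P, we get:

e^{tB} =
  [-2*t*exp(-t) + exp(-t), -t*exp(-t), 0]
  [4*t*exp(-t), 2*t*exp(-t) + exp(-t), 0]
  [-6*t*exp(-t), -3*t*exp(-t), exp(-t)]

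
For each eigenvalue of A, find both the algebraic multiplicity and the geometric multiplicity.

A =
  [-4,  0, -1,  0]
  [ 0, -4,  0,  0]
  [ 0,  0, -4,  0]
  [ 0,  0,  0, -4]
λ = -4: alg = 4, geom = 3

Step 1 — factor the characteristic polynomial to read off the algebraic multiplicities:
  χ_A(x) = (x + 4)^4

Step 2 — compute geometric multiplicities via the rank-nullity identity g(λ) = n − rank(A − λI):
  rank(A − (-4)·I) = 1, so dim ker(A − (-4)·I) = n − 1 = 3

Summary:
  λ = -4: algebraic multiplicity = 4, geometric multiplicity = 3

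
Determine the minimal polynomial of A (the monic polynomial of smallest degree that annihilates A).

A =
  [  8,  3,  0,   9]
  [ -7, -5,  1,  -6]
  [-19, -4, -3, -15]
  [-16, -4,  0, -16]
x^3 + 12*x^2 + 48*x + 64

The characteristic polynomial is χ_A(x) = (x + 4)^4, so the eigenvalues are known. The minimal polynomial is
  m_A(x) = Π_λ (x − λ)^{k_λ}
where k_λ is the size of the *largest* Jordan block for λ (equivalently, the smallest k with (A − λI)^k v = 0 for every generalised eigenvector v of λ).

  λ = -4: largest Jordan block has size 3, contributing (x + 4)^3

So m_A(x) = (x + 4)^3 = x^3 + 12*x^2 + 48*x + 64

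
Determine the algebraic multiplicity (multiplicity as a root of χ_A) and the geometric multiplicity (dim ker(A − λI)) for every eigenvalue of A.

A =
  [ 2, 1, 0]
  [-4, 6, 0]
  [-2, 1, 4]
λ = 4: alg = 3, geom = 2

Step 1 — factor the characteristic polynomial to read off the algebraic multiplicities:
  χ_A(x) = (x - 4)^3

Step 2 — compute geometric multiplicities via the rank-nullity identity g(λ) = n − rank(A − λI):
  rank(A − (4)·I) = 1, so dim ker(A − (4)·I) = n − 1 = 2

Summary:
  λ = 4: algebraic multiplicity = 3, geometric multiplicity = 2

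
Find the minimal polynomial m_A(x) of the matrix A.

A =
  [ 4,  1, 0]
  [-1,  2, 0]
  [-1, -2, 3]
x^3 - 9*x^2 + 27*x - 27

The characteristic polynomial is χ_A(x) = (x - 3)^3, so the eigenvalues are known. The minimal polynomial is
  m_A(x) = Π_λ (x − λ)^{k_λ}
where k_λ is the size of the *largest* Jordan block for λ (equivalently, the smallest k with (A − λI)^k v = 0 for every generalised eigenvector v of λ).

  λ = 3: largest Jordan block has size 3, contributing (x − 3)^3

So m_A(x) = (x - 3)^3 = x^3 - 9*x^2 + 27*x - 27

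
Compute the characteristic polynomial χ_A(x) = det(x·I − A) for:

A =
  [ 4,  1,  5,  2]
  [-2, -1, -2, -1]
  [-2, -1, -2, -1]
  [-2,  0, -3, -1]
x^4

Expanding det(x·I − A) (e.g. by cofactor expansion or by noting that A is similar to its Jordan form J, which has the same characteristic polynomial as A) gives
  χ_A(x) = x^4
which factors as x^4. The eigenvalues (with algebraic multiplicities) are λ = 0 with multiplicity 4.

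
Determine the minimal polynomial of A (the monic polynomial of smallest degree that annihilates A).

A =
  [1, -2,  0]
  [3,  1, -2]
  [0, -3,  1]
x^3 - 3*x^2 + 3*x - 1

The characteristic polynomial is χ_A(x) = (x - 1)^3, so the eigenvalues are known. The minimal polynomial is
  m_A(x) = Π_λ (x − λ)^{k_λ}
where k_λ is the size of the *largest* Jordan block for λ (equivalently, the smallest k with (A − λI)^k v = 0 for every generalised eigenvector v of λ).

  λ = 1: largest Jordan block has size 3, contributing (x − 1)^3

So m_A(x) = (x - 1)^3 = x^3 - 3*x^2 + 3*x - 1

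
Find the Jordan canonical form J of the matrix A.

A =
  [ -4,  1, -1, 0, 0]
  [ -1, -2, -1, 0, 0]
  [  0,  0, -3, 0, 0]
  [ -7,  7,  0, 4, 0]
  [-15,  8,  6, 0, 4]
J_2(-3) ⊕ J_1(-3) ⊕ J_1(4) ⊕ J_1(4)

The characteristic polynomial is
  det(x·I − A) = x^5 + x^4 - 29*x^3 - 45*x^2 + 216*x + 432 = (x - 4)^2*(x + 3)^3

Eigenvalues and multiplicities (the geometric multiplicity of λ is n − rank(A − λI), which equals the number of Jordan blocks for λ):
  λ = -3: algebraic multiplicity = 3, geometric multiplicity = 2
  λ = 4: algebraic multiplicity = 2, geometric multiplicity = 2

Determining the block sizes for each eigenvalue:
  λ = -3: 2 blocks summing to 3 forces exactly one block of size 2 and the rest size 1 → block sizes [2, 1]
  λ = 4: gm = am = 2, so every block has size 1 → block sizes [1, 1]

Assembling the blocks gives a Jordan form
J =
  [-3,  1,  0, 0, 0]
  [ 0, -3,  0, 0, 0]
  [ 0,  0, -3, 0, 0]
  [ 0,  0,  0, 4, 0]
  [ 0,  0,  0, 0, 4]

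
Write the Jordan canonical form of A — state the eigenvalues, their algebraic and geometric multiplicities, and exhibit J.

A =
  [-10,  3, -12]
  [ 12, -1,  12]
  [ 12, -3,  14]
J_1(-1) ⊕ J_1(2) ⊕ J_1(2)

The characteristic polynomial is
  det(x·I − A) = x^3 - 3*x^2 + 4 = (x - 2)^2*(x + 1)

Eigenvalues and multiplicities (the geometric multiplicity of λ is n − rank(A − λI), which equals the number of Jordan blocks for λ):
  λ = -1: algebraic multiplicity = 1, geometric multiplicity = 1
  λ = 2: algebraic multiplicity = 2, geometric multiplicity = 2

Determining the block sizes for each eigenvalue:
  λ = -1: one block (gm = 1), so the single block has size am = 1 → block sizes [1]
  λ = 2: gm = am = 2, so every block has size 1 → block sizes [1, 1]

Assembling the blocks gives a Jordan form
J =
  [-1, 0, 0]
  [ 0, 2, 0]
  [ 0, 0, 2]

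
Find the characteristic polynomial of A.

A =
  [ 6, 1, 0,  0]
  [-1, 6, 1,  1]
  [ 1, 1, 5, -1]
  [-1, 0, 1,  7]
x^4 - 24*x^3 + 216*x^2 - 864*x + 1296

Expanding det(x·I − A) (e.g. by cofactor expansion or by noting that A is similar to its Jordan form J, which has the same characteristic polynomial as A) gives
  χ_A(x) = x^4 - 24*x^3 + 216*x^2 - 864*x + 1296
which factors as (x - 6)^4. The eigenvalues (with algebraic multiplicities) are λ = 6 with multiplicity 4.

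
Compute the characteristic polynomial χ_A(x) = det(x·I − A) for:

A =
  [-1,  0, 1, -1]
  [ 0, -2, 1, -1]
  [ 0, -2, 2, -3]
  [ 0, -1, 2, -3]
x^4 + 4*x^3 + 6*x^2 + 4*x + 1

Expanding det(x·I − A) (e.g. by cofactor expansion or by noting that A is similar to its Jordan form J, which has the same characteristic polynomial as A) gives
  χ_A(x) = x^4 + 4*x^3 + 6*x^2 + 4*x + 1
which factors as (x + 1)^4. The eigenvalues (with algebraic multiplicities) are λ = -1 with multiplicity 4.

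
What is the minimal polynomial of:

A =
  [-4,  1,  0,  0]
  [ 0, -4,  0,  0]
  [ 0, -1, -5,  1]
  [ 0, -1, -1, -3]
x^2 + 8*x + 16

The characteristic polynomial is χ_A(x) = (x + 4)^4, so the eigenvalues are known. The minimal polynomial is
  m_A(x) = Π_λ (x − λ)^{k_λ}
where k_λ is the size of the *largest* Jordan block for λ (equivalently, the smallest k with (A − λI)^k v = 0 for every generalised eigenvector v of λ).

  λ = -4: largest Jordan block has size 2, contributing (x + 4)^2

So m_A(x) = (x + 4)^2 = x^2 + 8*x + 16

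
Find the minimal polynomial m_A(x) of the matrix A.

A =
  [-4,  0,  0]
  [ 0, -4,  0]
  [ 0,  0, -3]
x^2 + 7*x + 12

The characteristic polynomial is χ_A(x) = (x + 3)*(x + 4)^2, so the eigenvalues are known. The minimal polynomial is
  m_A(x) = Π_λ (x − λ)^{k_λ}
where k_λ is the size of the *largest* Jordan block for λ (equivalently, the smallest k with (A − λI)^k v = 0 for every generalised eigenvector v of λ).

  λ = -4: largest Jordan block has size 1, contributing (x + 4)
  λ = -3: largest Jordan block has size 1, contributing (x + 3)

So m_A(x) = (x + 3)*(x + 4) = x^2 + 7*x + 12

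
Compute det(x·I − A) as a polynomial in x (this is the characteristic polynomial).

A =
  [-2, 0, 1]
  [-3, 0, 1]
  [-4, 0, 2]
x^3

Expanding det(x·I − A) (e.g. by cofactor expansion or by noting that A is similar to its Jordan form J, which has the same characteristic polynomial as A) gives
  χ_A(x) = x^3
which factors as x^3. The eigenvalues (with algebraic multiplicities) are λ = 0 with multiplicity 3.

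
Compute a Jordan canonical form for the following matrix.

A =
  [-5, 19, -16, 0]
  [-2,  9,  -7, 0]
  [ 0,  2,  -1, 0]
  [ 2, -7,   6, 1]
J_3(1) ⊕ J_1(1)

The characteristic polynomial is
  det(x·I − A) = x^4 - 4*x^3 + 6*x^2 - 4*x + 1 = (x - 1)^4

Eigenvalues and multiplicities (the geometric multiplicity of λ is n − rank(A − λI), which equals the number of Jordan blocks for λ):
  λ = 1: algebraic multiplicity = 4, geometric multiplicity = 2

Determining the block sizes for each eigenvalue:
  λ = 1: with am = 4 and gm = 2, the partition is not yet determined (e.g. several partitions of 4 into 2 parts exist). Let N = A − (1)·I. Computing rank(N^1) = 2, rank(N^2) = 1, rank(N^3) = 0; the number of blocks of size ≥ j is rank(N^{j−1}) − rank(N^j), giving [2, 1, 1]. So we have 1 block(s) of size 3, 1 block(s) of size 1 → block sizes [3, 1]

Assembling the blocks gives a Jordan form
J =
  [1, 1, 0, 0]
  [0, 1, 1, 0]
  [0, 0, 1, 0]
  [0, 0, 0, 1]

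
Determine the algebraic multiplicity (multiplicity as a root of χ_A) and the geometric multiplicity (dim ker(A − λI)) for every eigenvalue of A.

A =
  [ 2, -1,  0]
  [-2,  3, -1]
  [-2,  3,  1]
λ = 2: alg = 3, geom = 1

Step 1 — factor the characteristic polynomial to read off the algebraic multiplicities:
  χ_A(x) = (x - 2)^3

Step 2 — compute geometric multiplicities via the rank-nullity identity g(λ) = n − rank(A − λI):
  rank(A − (2)·I) = 2, so dim ker(A − (2)·I) = n − 2 = 1

Summary:
  λ = 2: algebraic multiplicity = 3, geometric multiplicity = 1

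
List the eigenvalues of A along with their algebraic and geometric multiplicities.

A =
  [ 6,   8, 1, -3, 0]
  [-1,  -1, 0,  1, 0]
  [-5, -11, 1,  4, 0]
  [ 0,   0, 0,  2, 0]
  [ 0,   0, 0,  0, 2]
λ = 2: alg = 5, geom = 3

Step 1 — factor the characteristic polynomial to read off the algebraic multiplicities:
  χ_A(x) = (x - 2)^5

Step 2 — compute geometric multiplicities via the rank-nullity identity g(λ) = n − rank(A − λI):
  rank(A − (2)·I) = 2, so dim ker(A − (2)·I) = n − 2 = 3

Summary:
  λ = 2: algebraic multiplicity = 5, geometric multiplicity = 3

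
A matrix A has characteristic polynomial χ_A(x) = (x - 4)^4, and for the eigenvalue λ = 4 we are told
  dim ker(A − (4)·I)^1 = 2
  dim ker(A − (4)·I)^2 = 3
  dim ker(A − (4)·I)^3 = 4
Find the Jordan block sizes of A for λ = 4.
Block sizes for λ = 4: [3, 1]

From the dimensions of kernels of powers, the number of Jordan blocks of size at least j is d_j − d_{j−1} where d_j = dim ker(N^j) (with d_0 = 0). Computing the differences gives [2, 1, 1].
The number of blocks of size exactly k is (#blocks of size ≥ k) − (#blocks of size ≥ k + 1), so the partition is: 1 block(s) of size 1, 1 block(s) of size 3.
In nonincreasing order the block sizes are [3, 1].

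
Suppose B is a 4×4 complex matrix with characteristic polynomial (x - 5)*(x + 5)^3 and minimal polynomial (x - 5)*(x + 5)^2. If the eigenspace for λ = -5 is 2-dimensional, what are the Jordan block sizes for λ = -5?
Block sizes for λ = -5: [2, 1]

Step 1 — from the characteristic polynomial, algebraic multiplicity of λ = -5 is 3. From dim ker(B − (-5)·I) = 2, there are exactly 2 Jordan blocks for λ = -5.
Step 2 — from the minimal polynomial, the factor (x + 5)^2 tells us the largest block for λ = -5 has size 2.
Step 3 — with total size 3, 2 blocks, and largest block 2, the block sizes (in nonincreasing order) are [2, 1].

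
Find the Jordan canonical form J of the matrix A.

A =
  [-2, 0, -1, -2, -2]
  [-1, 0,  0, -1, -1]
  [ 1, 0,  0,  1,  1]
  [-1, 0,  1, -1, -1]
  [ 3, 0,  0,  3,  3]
J_3(0) ⊕ J_1(0) ⊕ J_1(0)

The characteristic polynomial is
  det(x·I − A) = x^5

Eigenvalues and multiplicities (the geometric multiplicity of λ is n − rank(A − λI), which equals the number of Jordan blocks for λ):
  λ = 0: algebraic multiplicity = 5, geometric multiplicity = 3

Determining the block sizes for each eigenvalue:
  λ = 0: with am = 5 and gm = 3, the partition is not yet determined (e.g. several partitions of 5 into 3 parts exist). Let N = A − (0)·I. Computing rank(N^1) = 2, rank(N^2) = 1, rank(N^3) = 0; the number of blocks of size ≥ j is rank(N^{j−1}) − rank(N^j), giving [3, 1, 1]. So we have 1 block(s) of size 3, 2 block(s) of size 1 → block sizes [3, 1, 1]

Assembling the blocks gives a Jordan form
J =
  [0, 1, 0, 0, 0]
  [0, 0, 1, 0, 0]
  [0, 0, 0, 0, 0]
  [0, 0, 0, 0, 0]
  [0, 0, 0, 0, 0]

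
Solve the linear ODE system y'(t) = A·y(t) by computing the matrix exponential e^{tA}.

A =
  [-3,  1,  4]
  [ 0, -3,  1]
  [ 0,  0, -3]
e^{tA} =
  [exp(-3*t), t*exp(-3*t), t^2*exp(-3*t)/2 + 4*t*exp(-3*t)]
  [0, exp(-3*t), t*exp(-3*t)]
  [0, 0, exp(-3*t)]

Strategy: write A = P · J · P⁻¹ where J is a Jordan canonical form, so e^{tA} = P · e^{tJ} · P⁻¹, and e^{tJ} can be computed block-by-block.

A has Jordan form
J =
  [-3,  1,  0]
  [ 0, -3,  1]
  [ 0,  0, -3]
(up to reordering of blocks).

Per-block formulas:
  For a 3×3 Jordan block J_3(-3): exp(t · J_3(-3)) = e^(-3t)·(I + t·N + (t^2/2)·N^2), where N is the 3×3 nilpotent shift.

After assembling e^{tJ} and conjugating by P, we get:

e^{tA} =
  [exp(-3*t), t*exp(-3*t), t^2*exp(-3*t)/2 + 4*t*exp(-3*t)]
  [0, exp(-3*t), t*exp(-3*t)]
  [0, 0, exp(-3*t)]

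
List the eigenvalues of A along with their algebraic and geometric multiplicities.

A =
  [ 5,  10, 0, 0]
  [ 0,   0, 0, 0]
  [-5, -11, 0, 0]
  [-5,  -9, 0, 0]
λ = 0: alg = 3, geom = 2; λ = 5: alg = 1, geom = 1

Step 1 — factor the characteristic polynomial to read off the algebraic multiplicities:
  χ_A(x) = x^3*(x - 5)

Step 2 — compute geometric multiplicities via the rank-nullity identity g(λ) = n − rank(A − λI):
  rank(A − (0)·I) = 2, so dim ker(A − (0)·I) = n − 2 = 2
  rank(A − (5)·I) = 3, so dim ker(A − (5)·I) = n − 3 = 1

Summary:
  λ = 0: algebraic multiplicity = 3, geometric multiplicity = 2
  λ = 5: algebraic multiplicity = 1, geometric multiplicity = 1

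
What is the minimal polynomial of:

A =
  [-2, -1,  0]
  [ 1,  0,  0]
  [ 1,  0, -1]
x^3 + 3*x^2 + 3*x + 1

The characteristic polynomial is χ_A(x) = (x + 1)^3, so the eigenvalues are known. The minimal polynomial is
  m_A(x) = Π_λ (x − λ)^{k_λ}
where k_λ is the size of the *largest* Jordan block for λ (equivalently, the smallest k with (A − λI)^k v = 0 for every generalised eigenvector v of λ).

  λ = -1: largest Jordan block has size 3, contributing (x + 1)^3

So m_A(x) = (x + 1)^3 = x^3 + 3*x^2 + 3*x + 1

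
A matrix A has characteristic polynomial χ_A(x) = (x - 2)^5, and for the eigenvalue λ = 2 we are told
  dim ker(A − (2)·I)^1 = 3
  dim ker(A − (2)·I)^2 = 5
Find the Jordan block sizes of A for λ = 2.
Block sizes for λ = 2: [2, 2, 1]

From the dimensions of kernels of powers, the number of Jordan blocks of size at least j is d_j − d_{j−1} where d_j = dim ker(N^j) (with d_0 = 0). Computing the differences gives [3, 2].
The number of blocks of size exactly k is (#blocks of size ≥ k) − (#blocks of size ≥ k + 1), so the partition is: 1 block(s) of size 1, 2 block(s) of size 2.
In nonincreasing order the block sizes are [2, 2, 1].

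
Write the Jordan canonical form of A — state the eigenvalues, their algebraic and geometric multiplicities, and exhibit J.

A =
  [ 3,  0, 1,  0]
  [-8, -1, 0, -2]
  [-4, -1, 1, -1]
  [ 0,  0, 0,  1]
J_3(1) ⊕ J_1(1)

The characteristic polynomial is
  det(x·I − A) = x^4 - 4*x^3 + 6*x^2 - 4*x + 1 = (x - 1)^4

Eigenvalues and multiplicities (the geometric multiplicity of λ is n − rank(A − λI), which equals the number of Jordan blocks for λ):
  λ = 1: algebraic multiplicity = 4, geometric multiplicity = 2

Determining the block sizes for each eigenvalue:
  λ = 1: with am = 4 and gm = 2, the partition is not yet determined (e.g. several partitions of 4 into 2 parts exist). Let N = A − (1)·I. Computing rank(N^1) = 2, rank(N^2) = 1, rank(N^3) = 0; the number of blocks of size ≥ j is rank(N^{j−1}) − rank(N^j), giving [2, 1, 1]. So we have 1 block(s) of size 3, 1 block(s) of size 1 → block sizes [3, 1]

Assembling the blocks gives a Jordan form
J =
  [1, 1, 0, 0]
  [0, 1, 1, 0]
  [0, 0, 1, 0]
  [0, 0, 0, 1]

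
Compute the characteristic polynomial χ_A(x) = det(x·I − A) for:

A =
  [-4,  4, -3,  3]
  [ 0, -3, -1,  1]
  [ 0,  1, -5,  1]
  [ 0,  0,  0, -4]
x^4 + 16*x^3 + 96*x^2 + 256*x + 256

Expanding det(x·I − A) (e.g. by cofactor expansion or by noting that A is similar to its Jordan form J, which has the same characteristic polynomial as A) gives
  χ_A(x) = x^4 + 16*x^3 + 96*x^2 + 256*x + 256
which factors as (x + 4)^4. The eigenvalues (with algebraic multiplicities) are λ = -4 with multiplicity 4.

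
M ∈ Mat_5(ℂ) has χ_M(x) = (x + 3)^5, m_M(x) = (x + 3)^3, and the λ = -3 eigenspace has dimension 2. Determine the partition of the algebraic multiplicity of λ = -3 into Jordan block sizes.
Block sizes for λ = -3: [3, 2]

Step 1 — from the characteristic polynomial, algebraic multiplicity of λ = -3 is 5. From dim ker(M − (-3)·I) = 2, there are exactly 2 Jordan blocks for λ = -3.
Step 2 — from the minimal polynomial, the factor (x + 3)^3 tells us the largest block for λ = -3 has size 3.
Step 3 — with total size 5, 2 blocks, and largest block 3, the block sizes (in nonincreasing order) are [3, 2].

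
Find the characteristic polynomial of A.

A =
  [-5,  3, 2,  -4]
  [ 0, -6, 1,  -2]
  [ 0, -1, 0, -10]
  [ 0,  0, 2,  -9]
x^4 + 20*x^3 + 150*x^2 + 500*x + 625

Expanding det(x·I − A) (e.g. by cofactor expansion or by noting that A is similar to its Jordan form J, which has the same characteristic polynomial as A) gives
  χ_A(x) = x^4 + 20*x^3 + 150*x^2 + 500*x + 625
which factors as (x + 5)^4. The eigenvalues (with algebraic multiplicities) are λ = -5 with multiplicity 4.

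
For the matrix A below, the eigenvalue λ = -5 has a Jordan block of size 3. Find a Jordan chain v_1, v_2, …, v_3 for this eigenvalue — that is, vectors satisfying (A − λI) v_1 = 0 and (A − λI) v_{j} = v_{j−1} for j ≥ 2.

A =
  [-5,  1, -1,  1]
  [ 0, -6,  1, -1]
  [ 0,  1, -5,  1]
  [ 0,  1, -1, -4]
A Jordan chain for λ = -5 of length 3:
v_1 = (-1, 1, 0, -1)ᵀ
v_2 = (1, -1, 1, 1)ᵀ
v_3 = (0, 1, 0, 0)ᵀ

Let N = A − (-5)·I. We want v_3 with N^3 v_3 = 0 but N^2 v_3 ≠ 0; then v_{j-1} := N · v_j for j = 3, …, 2.

Pick v_3 = (0, 1, 0, 0)ᵀ.
Then v_2 = N · v_3 = (1, -1, 1, 1)ᵀ.
Then v_1 = N · v_2 = (-1, 1, 0, -1)ᵀ.

Sanity check: (A − (-5)·I) v_1 = (0, 0, 0, 0)ᵀ = 0. ✓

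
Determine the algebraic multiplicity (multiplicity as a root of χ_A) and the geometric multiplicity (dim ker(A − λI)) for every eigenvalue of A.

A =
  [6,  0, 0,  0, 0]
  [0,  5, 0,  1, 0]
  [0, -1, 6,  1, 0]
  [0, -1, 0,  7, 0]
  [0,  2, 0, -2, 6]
λ = 6: alg = 5, geom = 4

Step 1 — factor the characteristic polynomial to read off the algebraic multiplicities:
  χ_A(x) = (x - 6)^5

Step 2 — compute geometric multiplicities via the rank-nullity identity g(λ) = n − rank(A − λI):
  rank(A − (6)·I) = 1, so dim ker(A − (6)·I) = n − 1 = 4

Summary:
  λ = 6: algebraic multiplicity = 5, geometric multiplicity = 4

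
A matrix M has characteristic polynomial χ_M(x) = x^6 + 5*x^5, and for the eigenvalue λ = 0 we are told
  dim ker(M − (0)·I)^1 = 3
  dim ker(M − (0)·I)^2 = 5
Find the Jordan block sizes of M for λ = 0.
Block sizes for λ = 0: [2, 2, 1]

From the dimensions of kernels of powers, the number of Jordan blocks of size at least j is d_j − d_{j−1} where d_j = dim ker(N^j) (with d_0 = 0). Computing the differences gives [3, 2].
The number of blocks of size exactly k is (#blocks of size ≥ k) − (#blocks of size ≥ k + 1), so the partition is: 1 block(s) of size 1, 2 block(s) of size 2.
In nonincreasing order the block sizes are [2, 2, 1].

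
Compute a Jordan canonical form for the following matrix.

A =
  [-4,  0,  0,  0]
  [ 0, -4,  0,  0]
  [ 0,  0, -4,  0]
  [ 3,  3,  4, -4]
J_2(-4) ⊕ J_1(-4) ⊕ J_1(-4)

The characteristic polynomial is
  det(x·I − A) = x^4 + 16*x^3 + 96*x^2 + 256*x + 256 = (x + 4)^4

Eigenvalues and multiplicities (the geometric multiplicity of λ is n − rank(A − λI), which equals the number of Jordan blocks for λ):
  λ = -4: algebraic multiplicity = 4, geometric multiplicity = 3

Determining the block sizes for each eigenvalue:
  λ = -4: 3 blocks summing to 4 forces exactly one block of size 2 and the rest size 1 → block sizes [2, 1, 1]

Assembling the blocks gives a Jordan form
J =
  [-4,  1,  0,  0]
  [ 0, -4,  0,  0]
  [ 0,  0, -4,  0]
  [ 0,  0,  0, -4]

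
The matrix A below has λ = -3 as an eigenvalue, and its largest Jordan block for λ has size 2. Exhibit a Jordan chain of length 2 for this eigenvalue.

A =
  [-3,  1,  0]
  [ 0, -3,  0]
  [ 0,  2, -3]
A Jordan chain for λ = -3 of length 2:
v_1 = (1, 0, 2)ᵀ
v_2 = (0, 1, 0)ᵀ

Let N = A − (-3)·I. We want v_2 with N^2 v_2 = 0 but N^1 v_2 ≠ 0; then v_{j-1} := N · v_j for j = 2, …, 2.

Pick v_2 = (0, 1, 0)ᵀ.
Then v_1 = N · v_2 = (1, 0, 2)ᵀ.

Sanity check: (A − (-3)·I) v_1 = (0, 0, 0)ᵀ = 0. ✓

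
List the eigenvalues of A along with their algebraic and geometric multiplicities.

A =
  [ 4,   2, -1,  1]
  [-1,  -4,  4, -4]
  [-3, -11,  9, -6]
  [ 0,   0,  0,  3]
λ = 3: alg = 4, geom = 2

Step 1 — factor the characteristic polynomial to read off the algebraic multiplicities:
  χ_A(x) = (x - 3)^4

Step 2 — compute geometric multiplicities via the rank-nullity identity g(λ) = n − rank(A − λI):
  rank(A − (3)·I) = 2, so dim ker(A − (3)·I) = n − 2 = 2

Summary:
  λ = 3: algebraic multiplicity = 4, geometric multiplicity = 2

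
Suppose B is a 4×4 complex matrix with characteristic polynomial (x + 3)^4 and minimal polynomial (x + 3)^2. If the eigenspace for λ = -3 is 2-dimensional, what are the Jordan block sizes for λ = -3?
Block sizes for λ = -3: [2, 2]

Step 1 — from the characteristic polynomial, algebraic multiplicity of λ = -3 is 4. From dim ker(B − (-3)·I) = 2, there are exactly 2 Jordan blocks for λ = -3.
Step 2 — from the minimal polynomial, the factor (x + 3)^2 tells us the largest block for λ = -3 has size 2.
Step 3 — with total size 4, 2 blocks, and largest block 2, the block sizes (in nonincreasing order) are [2, 2].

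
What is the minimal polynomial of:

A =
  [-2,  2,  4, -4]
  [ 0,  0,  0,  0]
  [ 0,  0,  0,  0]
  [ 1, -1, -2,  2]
x^2

The characteristic polynomial is χ_A(x) = x^4, so the eigenvalues are known. The minimal polynomial is
  m_A(x) = Π_λ (x − λ)^{k_λ}
where k_λ is the size of the *largest* Jordan block for λ (equivalently, the smallest k with (A − λI)^k v = 0 for every generalised eigenvector v of λ).

  λ = 0: largest Jordan block has size 2, contributing (x − 0)^2

So m_A(x) = x^2 = x^2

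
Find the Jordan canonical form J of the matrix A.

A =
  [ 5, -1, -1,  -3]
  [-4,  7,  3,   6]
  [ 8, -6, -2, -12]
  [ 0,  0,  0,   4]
J_2(3) ⊕ J_1(4) ⊕ J_1(4)

The characteristic polynomial is
  det(x·I − A) = x^4 - 14*x^3 + 73*x^2 - 168*x + 144 = (x - 4)^2*(x - 3)^2

Eigenvalues and multiplicities (the geometric multiplicity of λ is n − rank(A − λI), which equals the number of Jordan blocks for λ):
  λ = 3: algebraic multiplicity = 2, geometric multiplicity = 1
  λ = 4: algebraic multiplicity = 2, geometric multiplicity = 2

Determining the block sizes for each eigenvalue:
  λ = 3: one block (gm = 1), so the single block has size am = 2 → block sizes [2]
  λ = 4: gm = am = 2, so every block has size 1 → block sizes [1, 1]

Assembling the blocks gives a Jordan form
J =
  [3, 1, 0, 0]
  [0, 3, 0, 0]
  [0, 0, 4, 0]
  [0, 0, 0, 4]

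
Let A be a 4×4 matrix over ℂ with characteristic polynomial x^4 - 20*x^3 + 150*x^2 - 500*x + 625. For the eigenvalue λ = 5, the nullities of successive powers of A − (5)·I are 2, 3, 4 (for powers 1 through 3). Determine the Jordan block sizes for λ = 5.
Block sizes for λ = 5: [3, 1]

From the dimensions of kernels of powers, the number of Jordan blocks of size at least j is d_j − d_{j−1} where d_j = dim ker(N^j) (with d_0 = 0). Computing the differences gives [2, 1, 1].
The number of blocks of size exactly k is (#blocks of size ≥ k) − (#blocks of size ≥ k + 1), so the partition is: 1 block(s) of size 1, 1 block(s) of size 3.
In nonincreasing order the block sizes are [3, 1].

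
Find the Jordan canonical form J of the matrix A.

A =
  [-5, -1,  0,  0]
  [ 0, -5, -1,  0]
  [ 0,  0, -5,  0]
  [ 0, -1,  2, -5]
J_3(-5) ⊕ J_1(-5)

The characteristic polynomial is
  det(x·I − A) = x^4 + 20*x^3 + 150*x^2 + 500*x + 625 = (x + 5)^4

Eigenvalues and multiplicities (the geometric multiplicity of λ is n − rank(A − λI), which equals the number of Jordan blocks for λ):
  λ = -5: algebraic multiplicity = 4, geometric multiplicity = 2

Determining the block sizes for each eigenvalue:
  λ = -5: with am = 4 and gm = 2, the partition is not yet determined (e.g. several partitions of 4 into 2 parts exist). Let N = A − (-5)·I. Computing rank(N^1) = 2, rank(N^2) = 1, rank(N^3) = 0; the number of blocks of size ≥ j is rank(N^{j−1}) − rank(N^j), giving [2, 1, 1]. So we have 1 block(s) of size 3, 1 block(s) of size 1 → block sizes [3, 1]

Assembling the blocks gives a Jordan form
J =
  [-5,  1,  0,  0]
  [ 0, -5,  1,  0]
  [ 0,  0, -5,  0]
  [ 0,  0,  0, -5]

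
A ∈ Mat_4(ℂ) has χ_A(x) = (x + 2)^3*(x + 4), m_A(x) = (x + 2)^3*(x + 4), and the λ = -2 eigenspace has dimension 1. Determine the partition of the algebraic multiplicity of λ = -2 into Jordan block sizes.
Block sizes for λ = -2: [3]

Step 1 — from the characteristic polynomial, algebraic multiplicity of λ = -2 is 3. From dim ker(A − (-2)·I) = 1, there are exactly 1 Jordan blocks for λ = -2.
Step 2 — from the minimal polynomial, the factor (x + 2)^3 tells us the largest block for λ = -2 has size 3.
Step 3 — with total size 3, 1 blocks, and largest block 3, the block sizes (in nonincreasing order) are [3].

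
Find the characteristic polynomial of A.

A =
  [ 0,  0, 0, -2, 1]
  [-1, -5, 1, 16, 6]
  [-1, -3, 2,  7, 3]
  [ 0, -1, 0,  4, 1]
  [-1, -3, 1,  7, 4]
x^5 - 5*x^4 + 10*x^3 - 10*x^2 + 5*x - 1

Expanding det(x·I − A) (e.g. by cofactor expansion or by noting that A is similar to its Jordan form J, which has the same characteristic polynomial as A) gives
  χ_A(x) = x^5 - 5*x^4 + 10*x^3 - 10*x^2 + 5*x - 1
which factors as (x - 1)^5. The eigenvalues (with algebraic multiplicities) are λ = 1 with multiplicity 5.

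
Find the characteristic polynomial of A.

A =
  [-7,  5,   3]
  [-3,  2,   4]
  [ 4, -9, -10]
x^3 + 15*x^2 + 75*x + 125

Expanding det(x·I − A) (e.g. by cofactor expansion or by noting that A is similar to its Jordan form J, which has the same characteristic polynomial as A) gives
  χ_A(x) = x^3 + 15*x^2 + 75*x + 125
which factors as (x + 5)^3. The eigenvalues (with algebraic multiplicities) are λ = -5 with multiplicity 3.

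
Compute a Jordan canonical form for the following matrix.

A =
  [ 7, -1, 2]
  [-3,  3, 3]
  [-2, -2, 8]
J_3(6)

The characteristic polynomial is
  det(x·I − A) = x^3 - 18*x^2 + 108*x - 216 = (x - 6)^3

Eigenvalues and multiplicities (the geometric multiplicity of λ is n − rank(A − λI), which equals the number of Jordan blocks for λ):
  λ = 6: algebraic multiplicity = 3, geometric multiplicity = 1

Determining the block sizes for each eigenvalue:
  λ = 6: one block (gm = 1), so the single block has size am = 3 → block sizes [3]

Assembling the blocks gives a Jordan form
J =
  [6, 1, 0]
  [0, 6, 1]
  [0, 0, 6]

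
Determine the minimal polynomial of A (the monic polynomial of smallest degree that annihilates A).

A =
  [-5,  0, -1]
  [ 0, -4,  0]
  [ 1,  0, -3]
x^2 + 8*x + 16

The characteristic polynomial is χ_A(x) = (x + 4)^3, so the eigenvalues are known. The minimal polynomial is
  m_A(x) = Π_λ (x − λ)^{k_λ}
where k_λ is the size of the *largest* Jordan block for λ (equivalently, the smallest k with (A − λI)^k v = 0 for every generalised eigenvector v of λ).

  λ = -4: largest Jordan block has size 2, contributing (x + 4)^2

So m_A(x) = (x + 4)^2 = x^2 + 8*x + 16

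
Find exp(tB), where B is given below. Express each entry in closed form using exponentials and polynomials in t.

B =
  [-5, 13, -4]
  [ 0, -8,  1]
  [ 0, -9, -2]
e^{tB} =
  [exp(-5*t), -3*t^2*exp(-5*t)/2 + 13*t*exp(-5*t), t^2*exp(-5*t)/2 - 4*t*exp(-5*t)]
  [0, -3*t*exp(-5*t) + exp(-5*t), t*exp(-5*t)]
  [0, -9*t*exp(-5*t), 3*t*exp(-5*t) + exp(-5*t)]

Strategy: write B = P · J · P⁻¹ where J is a Jordan canonical form, so e^{tB} = P · e^{tJ} · P⁻¹, and e^{tJ} can be computed block-by-block.

B has Jordan form
J =
  [-5,  1,  0]
  [ 0, -5,  1]
  [ 0,  0, -5]
(up to reordering of blocks).

Per-block formulas:
  For a 3×3 Jordan block J_3(-5): exp(t · J_3(-5)) = e^(-5t)·(I + t·N + (t^2/2)·N^2), where N is the 3×3 nilpotent shift.

After assembling e^{tJ} and conjugating by P, we get:

e^{tB} =
  [exp(-5*t), -3*t^2*exp(-5*t)/2 + 13*t*exp(-5*t), t^2*exp(-5*t)/2 - 4*t*exp(-5*t)]
  [0, -3*t*exp(-5*t) + exp(-5*t), t*exp(-5*t)]
  [0, -9*t*exp(-5*t), 3*t*exp(-5*t) + exp(-5*t)]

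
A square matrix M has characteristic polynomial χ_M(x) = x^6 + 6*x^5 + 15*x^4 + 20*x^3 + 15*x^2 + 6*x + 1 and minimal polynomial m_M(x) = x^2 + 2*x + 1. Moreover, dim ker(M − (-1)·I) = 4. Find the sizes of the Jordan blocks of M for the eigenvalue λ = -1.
Block sizes for λ = -1: [2, 2, 1, 1]

Step 1 — from the characteristic polynomial, algebraic multiplicity of λ = -1 is 6. From dim ker(M − (-1)·I) = 4, there are exactly 4 Jordan blocks for λ = -1.
Step 2 — from the minimal polynomial, the factor (x + 1)^2 tells us the largest block for λ = -1 has size 2.
Step 3 — with total size 6, 4 blocks, and largest block 2, the block sizes (in nonincreasing order) are [2, 2, 1, 1].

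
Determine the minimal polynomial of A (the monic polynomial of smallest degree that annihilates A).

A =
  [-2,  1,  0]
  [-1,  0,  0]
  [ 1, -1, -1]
x^2 + 2*x + 1

The characteristic polynomial is χ_A(x) = (x + 1)^3, so the eigenvalues are known. The minimal polynomial is
  m_A(x) = Π_λ (x − λ)^{k_λ}
where k_λ is the size of the *largest* Jordan block for λ (equivalently, the smallest k with (A − λI)^k v = 0 for every generalised eigenvector v of λ).

  λ = -1: largest Jordan block has size 2, contributing (x + 1)^2

So m_A(x) = (x + 1)^2 = x^2 + 2*x + 1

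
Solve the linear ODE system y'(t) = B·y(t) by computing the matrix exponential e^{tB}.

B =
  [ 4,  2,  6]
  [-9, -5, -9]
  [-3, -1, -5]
e^{tB} =
  [6*t*exp(-2*t) + exp(-2*t), 2*t*exp(-2*t), 6*t*exp(-2*t)]
  [-9*t*exp(-2*t), -3*t*exp(-2*t) + exp(-2*t), -9*t*exp(-2*t)]
  [-3*t*exp(-2*t), -t*exp(-2*t), -3*t*exp(-2*t) + exp(-2*t)]

Strategy: write B = P · J · P⁻¹ where J is a Jordan canonical form, so e^{tB} = P · e^{tJ} · P⁻¹, and e^{tJ} can be computed block-by-block.

B has Jordan form
J =
  [-2,  1,  0]
  [ 0, -2,  0]
  [ 0,  0, -2]
(up to reordering of blocks).

Per-block formulas:
  For a 2×2 Jordan block J_2(-2): exp(t · J_2(-2)) = e^(-2t)·(I + t·N), where N is the 2×2 nilpotent shift.
  For a 1×1 block at λ = -2: exp(t · [-2]) = [e^(-2t)].

After assembling e^{tJ} and conjugating by P, we get:

e^{tB} =
  [6*t*exp(-2*t) + exp(-2*t), 2*t*exp(-2*t), 6*t*exp(-2*t)]
  [-9*t*exp(-2*t), -3*t*exp(-2*t) + exp(-2*t), -9*t*exp(-2*t)]
  [-3*t*exp(-2*t), -t*exp(-2*t), -3*t*exp(-2*t) + exp(-2*t)]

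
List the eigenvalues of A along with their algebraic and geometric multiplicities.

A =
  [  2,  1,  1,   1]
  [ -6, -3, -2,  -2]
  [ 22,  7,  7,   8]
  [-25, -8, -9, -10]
λ = -1: alg = 4, geom = 2

Step 1 — factor the characteristic polynomial to read off the algebraic multiplicities:
  χ_A(x) = (x + 1)^4

Step 2 — compute geometric multiplicities via the rank-nullity identity g(λ) = n − rank(A − λI):
  rank(A − (-1)·I) = 2, so dim ker(A − (-1)·I) = n − 2 = 2

Summary:
  λ = -1: algebraic multiplicity = 4, geometric multiplicity = 2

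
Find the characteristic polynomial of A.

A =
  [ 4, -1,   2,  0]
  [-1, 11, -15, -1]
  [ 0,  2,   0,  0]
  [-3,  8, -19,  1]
x^4 - 16*x^3 + 96*x^2 - 256*x + 256

Expanding det(x·I − A) (e.g. by cofactor expansion or by noting that A is similar to its Jordan form J, which has the same characteristic polynomial as A) gives
  χ_A(x) = x^4 - 16*x^3 + 96*x^2 - 256*x + 256
which factors as (x - 4)^4. The eigenvalues (with algebraic multiplicities) are λ = 4 with multiplicity 4.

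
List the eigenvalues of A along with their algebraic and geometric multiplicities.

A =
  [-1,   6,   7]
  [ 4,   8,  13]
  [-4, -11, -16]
λ = -3: alg = 3, geom = 1

Step 1 — factor the characteristic polynomial to read off the algebraic multiplicities:
  χ_A(x) = (x + 3)^3

Step 2 — compute geometric multiplicities via the rank-nullity identity g(λ) = n − rank(A − λI):
  rank(A − (-3)·I) = 2, so dim ker(A − (-3)·I) = n − 2 = 1

Summary:
  λ = -3: algebraic multiplicity = 3, geometric multiplicity = 1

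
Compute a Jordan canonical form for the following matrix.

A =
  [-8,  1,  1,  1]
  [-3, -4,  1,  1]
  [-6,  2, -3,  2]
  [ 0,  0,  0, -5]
J_2(-5) ⊕ J_1(-5) ⊕ J_1(-5)

The characteristic polynomial is
  det(x·I − A) = x^4 + 20*x^3 + 150*x^2 + 500*x + 625 = (x + 5)^4

Eigenvalues and multiplicities (the geometric multiplicity of λ is n − rank(A − λI), which equals the number of Jordan blocks for λ):
  λ = -5: algebraic multiplicity = 4, geometric multiplicity = 3

Determining the block sizes for each eigenvalue:
  λ = -5: 3 blocks summing to 4 forces exactly one block of size 2 and the rest size 1 → block sizes [2, 1, 1]

Assembling the blocks gives a Jordan form
J =
  [-5,  1,  0,  0]
  [ 0, -5,  0,  0]
  [ 0,  0, -5,  0]
  [ 0,  0,  0, -5]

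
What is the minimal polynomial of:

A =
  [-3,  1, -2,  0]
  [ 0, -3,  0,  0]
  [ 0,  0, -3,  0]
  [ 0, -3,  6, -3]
x^2 + 6*x + 9

The characteristic polynomial is χ_A(x) = (x + 3)^4, so the eigenvalues are known. The minimal polynomial is
  m_A(x) = Π_λ (x − λ)^{k_λ}
where k_λ is the size of the *largest* Jordan block for λ (equivalently, the smallest k with (A − λI)^k v = 0 for every generalised eigenvector v of λ).

  λ = -3: largest Jordan block has size 2, contributing (x + 3)^2

So m_A(x) = (x + 3)^2 = x^2 + 6*x + 9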